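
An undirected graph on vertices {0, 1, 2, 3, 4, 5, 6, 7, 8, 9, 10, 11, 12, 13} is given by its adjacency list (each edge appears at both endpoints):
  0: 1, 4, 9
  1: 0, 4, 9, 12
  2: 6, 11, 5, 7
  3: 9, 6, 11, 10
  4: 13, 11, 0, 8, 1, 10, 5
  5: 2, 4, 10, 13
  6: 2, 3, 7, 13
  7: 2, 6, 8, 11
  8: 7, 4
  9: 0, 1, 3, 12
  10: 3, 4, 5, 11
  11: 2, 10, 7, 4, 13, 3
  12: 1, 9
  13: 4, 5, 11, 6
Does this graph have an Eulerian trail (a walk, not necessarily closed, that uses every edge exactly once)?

Yes

Degrees: 0:3, 1:4, 2:4, 3:4, 4:7, 5:4, 6:4, 7:4, 8:2, 9:4, 10:4, 11:6, 12:2, 13:4
Odd-degree vertices: 0, 4 (2 total).
The non-isolated vertices are connected and exactly 2 have odd degree, so an Eulerian trail exists (from 0 to 4).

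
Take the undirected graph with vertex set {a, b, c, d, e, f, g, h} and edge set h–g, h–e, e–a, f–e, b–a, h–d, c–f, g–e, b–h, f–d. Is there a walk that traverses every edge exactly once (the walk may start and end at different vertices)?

Degrees: a:2, b:2, c:1, d:2, e:4, f:3, g:2, h:4
Odd-degree vertices: c, f (2 total).
With 2 odd-degree vertices and all edges in one connected piece, an Eulerian trail exists (from c to f).

Yes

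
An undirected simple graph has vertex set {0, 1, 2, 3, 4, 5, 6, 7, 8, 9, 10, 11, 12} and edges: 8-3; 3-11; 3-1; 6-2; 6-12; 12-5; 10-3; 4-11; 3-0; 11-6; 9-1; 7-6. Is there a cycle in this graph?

No

The graph has 13 vertices, 12 edges, and 1 connected component.
Since 12 = 13 - 1, the graph is a forest and contains no cycle.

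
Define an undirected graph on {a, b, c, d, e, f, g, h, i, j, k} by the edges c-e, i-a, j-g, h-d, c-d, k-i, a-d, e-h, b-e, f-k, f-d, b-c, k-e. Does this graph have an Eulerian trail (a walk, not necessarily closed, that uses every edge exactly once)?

Degrees: a:2, b:2, c:3, d:4, e:4, f:2, g:1, h:2, i:2, j:1, k:3
Odd-degree vertices: c, g, j, k (4 total).
An Eulerian trail requires 0 or 2 odd-degree vertices; here there are 4.

No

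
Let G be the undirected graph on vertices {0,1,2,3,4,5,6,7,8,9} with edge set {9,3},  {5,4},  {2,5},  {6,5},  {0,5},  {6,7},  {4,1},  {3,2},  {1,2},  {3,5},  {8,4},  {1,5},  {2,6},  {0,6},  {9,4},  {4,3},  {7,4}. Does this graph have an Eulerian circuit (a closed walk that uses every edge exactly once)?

No

Degrees: 0:2, 1:3, 2:4, 3:4, 4:6, 5:6, 6:4, 7:2, 8:1, 9:2
Vertices with odd degree: 1, 8. An Eulerian circuit requires all degrees even.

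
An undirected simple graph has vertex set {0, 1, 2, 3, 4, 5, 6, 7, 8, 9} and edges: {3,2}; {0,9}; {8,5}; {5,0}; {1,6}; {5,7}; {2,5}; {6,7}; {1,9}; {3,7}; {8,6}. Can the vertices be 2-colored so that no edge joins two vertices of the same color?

Color {3, 4, 5, 6, 9} black and {0, 1, 2, 7, 8} white. No edge joins two same-colored vertices, so the graph is bipartite.

Yes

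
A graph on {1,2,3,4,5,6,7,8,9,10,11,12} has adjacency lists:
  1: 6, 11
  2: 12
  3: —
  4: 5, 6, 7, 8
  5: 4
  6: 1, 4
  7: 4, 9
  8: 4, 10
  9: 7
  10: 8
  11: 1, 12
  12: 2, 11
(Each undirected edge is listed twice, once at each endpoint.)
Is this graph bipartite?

Color {2, 3, 5, 6, 7, 8, 11} black and {1, 4, 9, 10, 12} white. No edge joins two same-colored vertices, so the graph is bipartite.

Yes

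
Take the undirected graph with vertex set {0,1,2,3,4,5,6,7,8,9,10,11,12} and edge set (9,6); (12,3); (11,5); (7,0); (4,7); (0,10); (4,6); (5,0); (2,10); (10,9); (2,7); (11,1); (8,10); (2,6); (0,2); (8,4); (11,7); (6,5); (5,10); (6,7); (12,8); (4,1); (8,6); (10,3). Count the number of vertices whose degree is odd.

2

Degrees: 0:4, 1:2, 2:4, 3:2, 4:4, 5:4, 6:6, 7:5, 8:4, 9:2, 10:6, 11:3, 12:2
Odd-degree vertices: 7, 11.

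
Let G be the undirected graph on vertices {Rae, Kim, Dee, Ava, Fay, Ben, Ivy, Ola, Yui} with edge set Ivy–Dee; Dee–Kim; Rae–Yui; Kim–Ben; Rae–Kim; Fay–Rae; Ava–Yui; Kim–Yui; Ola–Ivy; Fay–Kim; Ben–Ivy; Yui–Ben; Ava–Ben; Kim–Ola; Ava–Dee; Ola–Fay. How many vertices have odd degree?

Degrees: Rae:3, Kim:6, Dee:3, Ava:3, Fay:3, Ben:4, Ivy:3, Ola:3, Yui:4
Odd-degree vertices: Rae, Dee, Ava, Fay, Ivy, Ola.

6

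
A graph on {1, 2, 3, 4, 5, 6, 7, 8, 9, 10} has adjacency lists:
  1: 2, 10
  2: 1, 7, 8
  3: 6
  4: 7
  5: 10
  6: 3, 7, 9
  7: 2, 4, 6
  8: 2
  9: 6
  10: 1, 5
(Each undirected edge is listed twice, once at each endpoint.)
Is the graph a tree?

|V| = 10, |E| = 9.
It is connected with exactly 9 edges, hence acyclic — it is a tree.

Yes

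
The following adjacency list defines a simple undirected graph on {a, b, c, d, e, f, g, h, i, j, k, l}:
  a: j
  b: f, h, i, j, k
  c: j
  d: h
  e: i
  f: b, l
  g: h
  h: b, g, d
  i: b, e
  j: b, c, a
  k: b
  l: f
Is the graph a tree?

Yes

|V| = 12, |E| = 11.
Connected and |E| = |V| - 1, which characterizes a tree.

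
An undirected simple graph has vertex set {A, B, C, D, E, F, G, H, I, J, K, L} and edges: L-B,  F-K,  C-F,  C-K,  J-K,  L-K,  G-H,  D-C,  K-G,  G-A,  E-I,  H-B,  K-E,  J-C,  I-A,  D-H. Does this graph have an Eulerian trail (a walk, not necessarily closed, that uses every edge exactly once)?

Yes

Degrees: A:2, B:2, C:4, D:2, E:2, F:2, G:3, H:3, I:2, J:2, K:6, L:2
Odd-degree vertices: G, H (2 total).
With 2 odd-degree vertices and all edges in one connected piece, an Eulerian trail exists (from G to H).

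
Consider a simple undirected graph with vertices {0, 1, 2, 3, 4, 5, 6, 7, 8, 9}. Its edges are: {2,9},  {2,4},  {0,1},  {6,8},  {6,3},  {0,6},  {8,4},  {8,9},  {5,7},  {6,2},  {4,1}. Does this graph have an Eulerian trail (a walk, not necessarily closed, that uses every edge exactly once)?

No

Degrees: 0:2, 1:2, 2:3, 3:1, 4:3, 5:1, 6:4, 7:1, 8:3, 9:2
Odd-degree vertices: 2, 3, 4, 5, 7, 8 (6 total).
With 6 odd-degree vertices (more than two), no single trail can use every edge.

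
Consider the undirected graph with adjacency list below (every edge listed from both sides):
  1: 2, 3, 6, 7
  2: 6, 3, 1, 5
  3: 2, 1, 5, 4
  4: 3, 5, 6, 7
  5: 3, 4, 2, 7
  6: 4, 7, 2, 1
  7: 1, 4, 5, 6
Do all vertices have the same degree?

Degrees: 1:4, 2:4, 3:4, 4:4, 5:4, 6:4, 7:4
All degrees equal 4; the graph is regular.

Yes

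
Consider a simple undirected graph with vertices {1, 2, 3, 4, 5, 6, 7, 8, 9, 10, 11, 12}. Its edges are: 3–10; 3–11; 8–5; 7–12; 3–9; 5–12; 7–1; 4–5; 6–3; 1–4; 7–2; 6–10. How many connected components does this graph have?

2

Component: {3, 6, 9, 10, 11}
Component: {1, 2, 4, 5, 7, 8, 12}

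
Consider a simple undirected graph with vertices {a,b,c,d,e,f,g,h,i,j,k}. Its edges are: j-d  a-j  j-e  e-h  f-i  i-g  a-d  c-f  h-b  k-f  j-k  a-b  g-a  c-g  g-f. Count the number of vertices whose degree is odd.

Degrees: a:4, b:2, c:2, d:2, e:2, f:4, g:4, h:2, i:2, j:4, k:2
Odd-degree vertices: none.

0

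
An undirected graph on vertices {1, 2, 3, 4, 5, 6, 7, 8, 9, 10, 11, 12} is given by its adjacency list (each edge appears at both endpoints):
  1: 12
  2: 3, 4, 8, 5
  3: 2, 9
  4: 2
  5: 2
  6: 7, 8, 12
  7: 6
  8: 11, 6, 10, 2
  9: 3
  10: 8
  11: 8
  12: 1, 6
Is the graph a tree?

The graph has 12 vertices and 11 edges.
Connected and |E| = |V| - 1, which characterizes a tree.

Yes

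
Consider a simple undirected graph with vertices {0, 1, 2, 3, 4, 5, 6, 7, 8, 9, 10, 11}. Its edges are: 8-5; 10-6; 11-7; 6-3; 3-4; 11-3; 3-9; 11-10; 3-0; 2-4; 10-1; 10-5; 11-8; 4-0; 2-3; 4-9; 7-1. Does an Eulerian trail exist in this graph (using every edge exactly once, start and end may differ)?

Yes

Degrees: 0:2, 1:2, 2:2, 3:6, 4:4, 5:2, 6:2, 7:2, 8:2, 9:2, 10:4, 11:4
Odd-degree vertices: none (0 total).
With 0 odd-degree vertices and all edges in one connected piece, an Eulerian trail exists.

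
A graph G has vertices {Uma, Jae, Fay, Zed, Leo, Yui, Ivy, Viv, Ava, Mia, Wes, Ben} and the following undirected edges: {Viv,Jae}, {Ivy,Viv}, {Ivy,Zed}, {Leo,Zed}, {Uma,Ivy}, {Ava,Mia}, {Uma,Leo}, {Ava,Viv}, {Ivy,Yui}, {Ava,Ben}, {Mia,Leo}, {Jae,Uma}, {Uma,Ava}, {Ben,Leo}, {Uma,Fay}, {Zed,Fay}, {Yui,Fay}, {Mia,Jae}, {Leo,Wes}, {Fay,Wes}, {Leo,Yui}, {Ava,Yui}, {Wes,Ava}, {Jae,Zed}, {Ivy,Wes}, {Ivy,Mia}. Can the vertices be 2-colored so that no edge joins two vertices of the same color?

Yes

A valid 2-coloring puts {Jae, Fay, Leo, Ivy, Ava} on one side and {Uma, Zed, Yui, Viv, Mia, Wes, Ben} on the other; every edge crosses between the two sides.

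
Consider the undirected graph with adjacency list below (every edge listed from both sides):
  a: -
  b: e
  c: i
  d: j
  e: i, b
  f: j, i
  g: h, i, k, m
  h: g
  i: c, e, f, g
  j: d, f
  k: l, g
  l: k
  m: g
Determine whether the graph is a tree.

|V| = 13, |E| = 11.
It is not connected, so it is not a tree.

No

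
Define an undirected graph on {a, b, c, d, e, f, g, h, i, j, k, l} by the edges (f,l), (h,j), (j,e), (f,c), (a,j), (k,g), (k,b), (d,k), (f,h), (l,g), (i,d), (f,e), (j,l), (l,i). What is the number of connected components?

Component: {a, b, c, d, e, f, g, h, i, j, k, l}

1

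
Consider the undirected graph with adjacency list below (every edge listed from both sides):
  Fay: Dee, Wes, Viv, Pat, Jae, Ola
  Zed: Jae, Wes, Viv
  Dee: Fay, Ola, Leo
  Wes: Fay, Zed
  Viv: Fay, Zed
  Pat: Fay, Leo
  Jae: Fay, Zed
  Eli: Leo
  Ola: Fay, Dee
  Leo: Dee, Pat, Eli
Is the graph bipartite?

No

Fay-Ola-Dee-Fay is an odd cycle (length 3), and a bipartite graph can contain only even cycles.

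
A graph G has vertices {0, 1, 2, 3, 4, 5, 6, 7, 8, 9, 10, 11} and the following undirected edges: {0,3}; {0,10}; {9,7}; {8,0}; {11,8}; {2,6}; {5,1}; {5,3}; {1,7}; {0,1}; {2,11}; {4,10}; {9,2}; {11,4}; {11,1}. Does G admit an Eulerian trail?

Degrees: 0:4, 1:4, 2:3, 3:2, 4:2, 5:2, 6:1, 7:2, 8:2, 9:2, 10:2, 11:4
Odd-degree vertices: 2, 6 (2 total).
With 2 odd-degree vertices and all edges in one connected piece, an Eulerian trail exists (from 2 to 6).

Yes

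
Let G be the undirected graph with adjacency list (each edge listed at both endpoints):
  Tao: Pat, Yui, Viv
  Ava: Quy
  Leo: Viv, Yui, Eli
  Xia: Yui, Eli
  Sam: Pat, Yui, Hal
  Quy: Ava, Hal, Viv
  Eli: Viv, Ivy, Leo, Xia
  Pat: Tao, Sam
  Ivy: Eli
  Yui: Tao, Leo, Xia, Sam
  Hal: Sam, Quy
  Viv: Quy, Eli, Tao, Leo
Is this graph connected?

A breadth-first search from Tao visits Tao, Viv, Pat, Yui, Quy, Eli, Leo, Sam, Xia, Ava, Hal, Ivy — all 12 vertices — so the graph is connected.

Yes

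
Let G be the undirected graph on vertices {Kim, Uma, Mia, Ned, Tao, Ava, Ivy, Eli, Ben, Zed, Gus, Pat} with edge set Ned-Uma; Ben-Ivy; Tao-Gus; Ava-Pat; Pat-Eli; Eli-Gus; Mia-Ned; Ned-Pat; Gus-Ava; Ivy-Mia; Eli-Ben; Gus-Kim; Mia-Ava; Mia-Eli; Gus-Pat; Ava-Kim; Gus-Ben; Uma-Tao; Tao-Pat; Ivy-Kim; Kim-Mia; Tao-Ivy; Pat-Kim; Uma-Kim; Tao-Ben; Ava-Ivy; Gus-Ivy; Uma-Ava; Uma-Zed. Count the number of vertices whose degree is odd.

Degrees: Kim:6, Uma:5, Mia:5, Ned:3, Tao:5, Ava:6, Ivy:6, Eli:4, Ben:4, Zed:1, Gus:7, Pat:6
Odd-degree vertices: Uma, Mia, Ned, Tao, Zed, Gus.

6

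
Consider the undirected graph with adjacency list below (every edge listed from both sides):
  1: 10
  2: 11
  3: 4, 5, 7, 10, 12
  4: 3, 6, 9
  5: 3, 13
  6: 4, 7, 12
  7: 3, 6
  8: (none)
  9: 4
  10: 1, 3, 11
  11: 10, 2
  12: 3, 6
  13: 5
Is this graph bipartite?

Yes

Partition the vertices as {2, 4, 5, 7, 8, 10, 12} vs {1, 3, 6, 9, 11, 13}. Each listed edge has one endpoint in each part, so the graph is bipartite.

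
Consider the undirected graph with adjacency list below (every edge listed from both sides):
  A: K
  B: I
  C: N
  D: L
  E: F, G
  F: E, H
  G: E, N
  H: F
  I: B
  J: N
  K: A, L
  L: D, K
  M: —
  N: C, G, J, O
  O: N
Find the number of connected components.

Component: {M}
Component: {B, I}
Component: {A, D, K, L}
Component: {C, E, F, G, H, J, N, O}

4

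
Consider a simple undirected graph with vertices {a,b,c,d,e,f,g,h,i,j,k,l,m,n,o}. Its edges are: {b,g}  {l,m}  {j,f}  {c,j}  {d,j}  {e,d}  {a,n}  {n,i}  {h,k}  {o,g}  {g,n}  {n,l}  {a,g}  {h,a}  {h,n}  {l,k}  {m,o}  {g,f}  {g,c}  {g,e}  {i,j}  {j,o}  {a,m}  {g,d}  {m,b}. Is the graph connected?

Starting from a and exploring outward reaches every vertex (a, g, m, h, n, b, f, e, c, o, d, l, k, i, j); the graph is connected.

Yes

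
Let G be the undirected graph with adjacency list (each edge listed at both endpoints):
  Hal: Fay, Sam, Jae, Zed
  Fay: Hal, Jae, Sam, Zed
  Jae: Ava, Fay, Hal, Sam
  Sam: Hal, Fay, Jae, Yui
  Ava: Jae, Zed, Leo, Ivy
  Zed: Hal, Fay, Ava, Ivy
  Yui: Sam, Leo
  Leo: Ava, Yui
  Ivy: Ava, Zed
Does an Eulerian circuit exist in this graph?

Yes

Degrees: Hal:4, Fay:4, Jae:4, Sam:4, Ava:4, Zed:4, Yui:2, Leo:2, Ivy:2
Every vertex has even degree and the edges form a single connected piece, so an Eulerian circuit exists.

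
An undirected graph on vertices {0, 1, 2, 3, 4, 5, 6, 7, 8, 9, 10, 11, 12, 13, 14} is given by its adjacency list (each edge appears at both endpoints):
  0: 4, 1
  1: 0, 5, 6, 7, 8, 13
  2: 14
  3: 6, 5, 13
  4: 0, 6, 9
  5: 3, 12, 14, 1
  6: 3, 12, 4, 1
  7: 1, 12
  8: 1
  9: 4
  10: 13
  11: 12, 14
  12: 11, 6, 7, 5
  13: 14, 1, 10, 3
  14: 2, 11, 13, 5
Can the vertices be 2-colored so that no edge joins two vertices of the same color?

Partition the vertices as {1, 3, 4, 10, 12, 14} vs {0, 2, 5, 6, 7, 8, 9, 11, 13}. Each listed edge has one endpoint in each part, so the graph is bipartite.

Yes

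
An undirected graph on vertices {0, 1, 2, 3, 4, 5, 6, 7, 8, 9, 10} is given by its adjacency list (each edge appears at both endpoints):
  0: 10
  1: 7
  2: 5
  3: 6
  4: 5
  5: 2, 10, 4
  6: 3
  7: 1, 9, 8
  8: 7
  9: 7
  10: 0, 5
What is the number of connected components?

3

Component: {3, 6}
Component: {1, 7, 8, 9}
Component: {0, 2, 4, 5, 10}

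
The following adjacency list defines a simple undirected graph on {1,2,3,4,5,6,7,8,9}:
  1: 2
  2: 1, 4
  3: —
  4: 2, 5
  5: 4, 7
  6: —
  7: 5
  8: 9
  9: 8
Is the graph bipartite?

Yes

A valid 2-coloring puts {2, 3, 5, 6, 9} on one side and {1, 4, 7, 8} on the other; every edge crosses between the two sides.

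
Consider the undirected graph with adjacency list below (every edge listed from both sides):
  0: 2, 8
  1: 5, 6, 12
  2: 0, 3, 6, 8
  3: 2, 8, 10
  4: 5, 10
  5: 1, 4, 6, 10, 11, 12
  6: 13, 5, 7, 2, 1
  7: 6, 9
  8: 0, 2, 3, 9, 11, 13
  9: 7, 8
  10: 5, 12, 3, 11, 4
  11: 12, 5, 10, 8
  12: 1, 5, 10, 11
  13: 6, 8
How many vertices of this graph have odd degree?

Degrees: 0:2, 1:3, 2:4, 3:3, 4:2, 5:6, 6:5, 7:2, 8:6, 9:2, 10:5, 11:4, 12:4, 13:2
Odd-degree vertices: 1, 3, 6, 10.

4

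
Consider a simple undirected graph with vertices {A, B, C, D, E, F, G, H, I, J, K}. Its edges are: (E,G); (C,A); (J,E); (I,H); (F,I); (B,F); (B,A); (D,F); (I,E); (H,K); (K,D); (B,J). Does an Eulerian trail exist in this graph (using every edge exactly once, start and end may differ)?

No

Degrees: A:2, B:3, C:1, D:2, E:3, F:3, G:1, H:2, I:3, J:2, K:2
Odd-degree vertices: B, C, E, F, G, I (6 total).
An Eulerian trail requires 0 or 2 odd-degree vertices; here there are 6.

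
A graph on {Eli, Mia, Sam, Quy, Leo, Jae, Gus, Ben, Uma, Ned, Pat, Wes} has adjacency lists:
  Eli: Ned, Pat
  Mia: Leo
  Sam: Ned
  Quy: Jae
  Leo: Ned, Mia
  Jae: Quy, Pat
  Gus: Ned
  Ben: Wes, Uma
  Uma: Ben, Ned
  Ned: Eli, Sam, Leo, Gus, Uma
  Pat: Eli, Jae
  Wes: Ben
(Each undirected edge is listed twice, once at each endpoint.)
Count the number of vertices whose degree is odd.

Degrees: Eli:2, Mia:1, Sam:1, Quy:1, Leo:2, Jae:2, Gus:1, Ben:2, Uma:2, Ned:5, Pat:2, Wes:1
Odd-degree vertices: Mia, Sam, Quy, Gus, Ned, Wes.

6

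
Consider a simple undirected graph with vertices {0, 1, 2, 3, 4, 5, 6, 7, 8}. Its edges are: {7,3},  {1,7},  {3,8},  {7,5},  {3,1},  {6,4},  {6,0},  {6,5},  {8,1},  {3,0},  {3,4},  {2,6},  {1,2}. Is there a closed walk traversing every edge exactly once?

No

Degrees: 0:2, 1:4, 2:2, 3:5, 4:2, 5:2, 6:4, 7:3, 8:2
3, 7 have odd degree; an Eulerian circuit needs every degree to be even, so none exists.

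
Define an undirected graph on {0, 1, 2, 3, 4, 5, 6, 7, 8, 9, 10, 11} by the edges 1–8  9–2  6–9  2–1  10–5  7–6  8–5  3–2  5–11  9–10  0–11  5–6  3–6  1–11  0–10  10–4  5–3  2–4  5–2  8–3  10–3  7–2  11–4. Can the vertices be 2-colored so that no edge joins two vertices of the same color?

The cycle 6-3-5-6 has length 3, which is odd, so the graph is not bipartite.

No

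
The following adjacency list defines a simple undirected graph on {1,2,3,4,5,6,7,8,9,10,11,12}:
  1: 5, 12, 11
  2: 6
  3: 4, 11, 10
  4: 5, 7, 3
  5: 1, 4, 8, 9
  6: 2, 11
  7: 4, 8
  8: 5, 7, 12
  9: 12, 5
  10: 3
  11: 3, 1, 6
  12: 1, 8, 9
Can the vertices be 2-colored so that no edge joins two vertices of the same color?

The cycle 1-11-3-4-5-1 has length 5, which is odd, so the graph is not bipartite.

No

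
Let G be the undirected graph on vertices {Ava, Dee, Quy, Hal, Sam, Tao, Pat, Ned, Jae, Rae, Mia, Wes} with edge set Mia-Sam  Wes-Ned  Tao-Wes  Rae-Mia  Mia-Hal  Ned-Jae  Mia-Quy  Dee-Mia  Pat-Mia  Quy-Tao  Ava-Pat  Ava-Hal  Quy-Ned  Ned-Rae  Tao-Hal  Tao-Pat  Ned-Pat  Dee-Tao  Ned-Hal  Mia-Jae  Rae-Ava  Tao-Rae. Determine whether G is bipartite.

Color {Dee, Quy, Hal, Sam, Pat, Jae, Rae, Wes} black and {Ava, Tao, Ned, Mia} white. No edge joins two same-colored vertices, so the graph is bipartite.

Yes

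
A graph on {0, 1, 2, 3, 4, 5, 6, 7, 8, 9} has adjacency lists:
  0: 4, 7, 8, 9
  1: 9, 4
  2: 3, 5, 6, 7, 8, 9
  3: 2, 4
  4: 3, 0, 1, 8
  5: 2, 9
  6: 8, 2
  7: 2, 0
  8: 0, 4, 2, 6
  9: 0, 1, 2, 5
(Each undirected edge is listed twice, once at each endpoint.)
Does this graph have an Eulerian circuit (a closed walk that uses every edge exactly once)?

Degrees: 0:4, 1:2, 2:6, 3:2, 4:4, 5:2, 6:2, 7:2, 8:4, 9:4
Every vertex has even degree and the edges form a single connected piece, so an Eulerian circuit exists.

Yes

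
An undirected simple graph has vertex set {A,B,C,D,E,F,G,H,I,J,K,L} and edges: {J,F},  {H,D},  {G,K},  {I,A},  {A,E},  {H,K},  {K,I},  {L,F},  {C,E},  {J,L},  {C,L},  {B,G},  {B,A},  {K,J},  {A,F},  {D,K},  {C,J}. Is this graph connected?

A breadth-first search from A visits A, I, B, F, E, K, G, L, J, C, H, D — all 12 vertices — so the graph is connected.

Yes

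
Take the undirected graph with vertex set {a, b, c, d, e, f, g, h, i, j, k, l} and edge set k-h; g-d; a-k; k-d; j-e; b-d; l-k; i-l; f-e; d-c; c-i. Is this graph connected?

Component: {e, f, j}
Component: {a, b, c, d, g, h, i, k, l}
There are 2 separate components, so the graph is not connected.

No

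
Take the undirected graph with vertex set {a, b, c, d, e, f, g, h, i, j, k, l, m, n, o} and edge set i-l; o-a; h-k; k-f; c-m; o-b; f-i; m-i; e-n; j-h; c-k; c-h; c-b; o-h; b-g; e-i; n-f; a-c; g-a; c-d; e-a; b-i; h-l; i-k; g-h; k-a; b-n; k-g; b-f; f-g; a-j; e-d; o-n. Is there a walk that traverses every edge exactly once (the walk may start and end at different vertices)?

Yes

Degrees: a:6, b:6, c:6, d:2, e:4, f:5, g:5, h:6, i:6, j:2, k:6, l:2, m:2, n:4, o:4
Odd-degree vertices: f, g (2 total).
The non-isolated vertices are connected and exactly 2 have odd degree, so an Eulerian trail exists (from f to g).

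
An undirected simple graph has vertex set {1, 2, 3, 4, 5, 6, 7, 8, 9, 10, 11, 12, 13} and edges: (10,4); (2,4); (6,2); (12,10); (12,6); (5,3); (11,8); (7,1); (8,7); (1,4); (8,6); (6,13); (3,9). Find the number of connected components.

Component: {3, 5, 9}
Component: {1, 2, 4, 6, 7, 8, 10, 11, 12, 13}

2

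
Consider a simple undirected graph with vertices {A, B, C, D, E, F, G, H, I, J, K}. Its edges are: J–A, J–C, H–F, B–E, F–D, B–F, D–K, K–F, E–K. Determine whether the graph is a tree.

No

The graph has 11 vertices and 9 edges.
It splits into 4 components, so it cannot be a tree.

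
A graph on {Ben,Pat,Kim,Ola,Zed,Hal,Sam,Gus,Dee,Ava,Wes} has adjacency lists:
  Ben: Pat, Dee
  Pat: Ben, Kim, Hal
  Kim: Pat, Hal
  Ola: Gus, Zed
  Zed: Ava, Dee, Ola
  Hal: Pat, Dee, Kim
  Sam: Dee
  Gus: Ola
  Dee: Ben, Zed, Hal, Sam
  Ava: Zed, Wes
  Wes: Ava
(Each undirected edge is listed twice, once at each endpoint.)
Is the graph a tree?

The graph has 11 vertices and 12 edges.
Connected but with 12 > 10 edges, so it has a cycle and is not a tree.

No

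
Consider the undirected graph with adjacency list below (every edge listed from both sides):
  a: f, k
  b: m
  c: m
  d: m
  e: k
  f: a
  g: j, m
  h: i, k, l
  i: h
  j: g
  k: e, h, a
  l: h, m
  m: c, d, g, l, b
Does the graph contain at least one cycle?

|V| = 13, |E| = 12, number of components = 1.
A forest on 13 vertices with 1 component has exactly 12 edges, which matches — so no cycle.

No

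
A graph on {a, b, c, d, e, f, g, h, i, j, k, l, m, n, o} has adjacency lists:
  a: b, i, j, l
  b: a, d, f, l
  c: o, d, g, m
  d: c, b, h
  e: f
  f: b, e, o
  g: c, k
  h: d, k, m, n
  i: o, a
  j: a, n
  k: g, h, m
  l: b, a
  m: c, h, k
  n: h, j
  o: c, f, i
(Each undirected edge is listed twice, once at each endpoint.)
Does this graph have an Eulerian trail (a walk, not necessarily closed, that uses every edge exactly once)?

Degrees: a:4, b:4, c:4, d:3, e:1, f:3, g:2, h:4, i:2, j:2, k:3, l:2, m:3, n:2, o:3
Odd-degree vertices: d, e, f, k, m, o (6 total).
An Eulerian trail requires 0 or 2 odd-degree vertices; here there are 6.

No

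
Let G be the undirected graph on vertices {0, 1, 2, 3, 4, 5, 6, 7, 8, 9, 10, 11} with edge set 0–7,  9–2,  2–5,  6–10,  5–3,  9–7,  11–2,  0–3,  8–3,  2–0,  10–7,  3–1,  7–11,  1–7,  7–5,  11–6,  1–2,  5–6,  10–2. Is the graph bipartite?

Color {2, 3, 4, 6, 7} black and {0, 1, 5, 8, 9, 10, 11} white. No edge joins two same-colored vertices, so the graph is bipartite.

Yes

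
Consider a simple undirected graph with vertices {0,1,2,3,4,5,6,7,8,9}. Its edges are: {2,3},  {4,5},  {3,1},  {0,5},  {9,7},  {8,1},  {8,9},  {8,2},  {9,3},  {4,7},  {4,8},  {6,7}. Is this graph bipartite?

A valid 2-coloring puts {3, 5, 7, 8} on one side and {0, 1, 2, 4, 6, 9} on the other; every edge crosses between the two sides.

Yes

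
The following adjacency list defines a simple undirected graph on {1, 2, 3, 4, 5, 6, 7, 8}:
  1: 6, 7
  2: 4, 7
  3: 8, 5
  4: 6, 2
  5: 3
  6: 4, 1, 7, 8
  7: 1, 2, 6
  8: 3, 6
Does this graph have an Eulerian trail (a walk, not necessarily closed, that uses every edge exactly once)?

Degrees: 1:2, 2:2, 3:2, 4:2, 5:1, 6:4, 7:3, 8:2
Odd-degree vertices: 5, 7 (2 total).
The non-isolated vertices are connected and exactly 2 have odd degree, so an Eulerian trail exists (from 5 to 7).

Yes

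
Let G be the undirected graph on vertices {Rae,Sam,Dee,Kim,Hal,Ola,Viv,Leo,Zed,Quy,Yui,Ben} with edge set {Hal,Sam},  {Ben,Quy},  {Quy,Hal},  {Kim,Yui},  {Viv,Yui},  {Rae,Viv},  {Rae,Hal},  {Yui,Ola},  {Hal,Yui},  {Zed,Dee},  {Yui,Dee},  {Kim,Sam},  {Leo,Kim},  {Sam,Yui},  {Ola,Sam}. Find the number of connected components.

1

Component: {Rae, Sam, Dee, Kim, Hal, Ola, Viv, Leo, Zed, Quy, Yui, Ben}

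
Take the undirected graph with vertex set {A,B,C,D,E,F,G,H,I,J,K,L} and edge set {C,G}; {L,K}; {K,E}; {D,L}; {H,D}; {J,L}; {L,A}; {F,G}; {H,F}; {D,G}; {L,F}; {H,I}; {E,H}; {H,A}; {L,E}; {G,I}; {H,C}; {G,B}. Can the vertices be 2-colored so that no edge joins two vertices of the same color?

E-K-L-E is an odd cycle (length 3), and a bipartite graph can contain only even cycles.

No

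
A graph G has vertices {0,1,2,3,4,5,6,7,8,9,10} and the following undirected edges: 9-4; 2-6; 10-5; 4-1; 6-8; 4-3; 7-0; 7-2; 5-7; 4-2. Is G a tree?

Yes

The graph has 11 vertices and 10 edges.
It is connected with exactly 10 edges, hence acyclic — it is a tree.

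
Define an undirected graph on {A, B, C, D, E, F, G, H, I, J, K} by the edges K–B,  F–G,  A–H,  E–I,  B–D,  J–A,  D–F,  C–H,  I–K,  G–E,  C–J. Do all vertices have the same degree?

Degrees: A:2, B:2, C:2, D:2, E:2, F:2, G:2, H:2, I:2, J:2, K:2
Every vertex has degree 2, so the graph is 2-regular.

Yes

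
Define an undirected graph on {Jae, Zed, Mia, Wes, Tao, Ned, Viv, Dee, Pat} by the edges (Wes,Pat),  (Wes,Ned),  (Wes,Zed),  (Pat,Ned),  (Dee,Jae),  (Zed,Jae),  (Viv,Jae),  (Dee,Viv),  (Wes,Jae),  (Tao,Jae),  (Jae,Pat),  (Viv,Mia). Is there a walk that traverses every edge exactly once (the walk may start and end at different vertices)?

No

Degrees: Jae:6, Zed:2, Mia:1, Wes:4, Tao:1, Ned:2, Viv:3, Dee:2, Pat:3
Odd-degree vertices: Mia, Tao, Viv, Pat (4 total).
With 4 odd-degree vertices (more than two), no single trail can use every edge.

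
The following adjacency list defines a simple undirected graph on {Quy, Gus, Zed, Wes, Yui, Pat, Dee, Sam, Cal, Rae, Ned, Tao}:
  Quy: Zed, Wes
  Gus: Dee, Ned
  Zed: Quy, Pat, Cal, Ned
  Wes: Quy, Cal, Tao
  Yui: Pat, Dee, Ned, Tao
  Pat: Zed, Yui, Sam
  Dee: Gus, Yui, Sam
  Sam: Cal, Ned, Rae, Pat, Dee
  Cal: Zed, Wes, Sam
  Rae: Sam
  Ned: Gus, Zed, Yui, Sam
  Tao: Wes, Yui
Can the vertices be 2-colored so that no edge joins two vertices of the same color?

Partition the vertices as {Gus, Zed, Wes, Yui, Sam} vs {Quy, Pat, Dee, Cal, Rae, Ned, Tao}. Each listed edge has one endpoint in each part, so the graph is bipartite.

Yes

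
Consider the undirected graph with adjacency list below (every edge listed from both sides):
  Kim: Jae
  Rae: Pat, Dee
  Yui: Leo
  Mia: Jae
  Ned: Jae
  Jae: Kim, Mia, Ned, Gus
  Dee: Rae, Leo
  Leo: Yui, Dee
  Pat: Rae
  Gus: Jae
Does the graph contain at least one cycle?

The graph has 10 vertices, 8 edges, and 2 connected components.
Since 8 = 10 - 2, the graph is a forest and contains no cycle.

No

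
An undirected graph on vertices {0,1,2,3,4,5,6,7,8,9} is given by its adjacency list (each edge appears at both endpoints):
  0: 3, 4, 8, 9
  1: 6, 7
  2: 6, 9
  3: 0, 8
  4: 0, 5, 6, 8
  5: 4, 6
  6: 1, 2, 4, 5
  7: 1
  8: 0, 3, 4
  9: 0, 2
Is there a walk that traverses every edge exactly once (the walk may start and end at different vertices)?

Yes

Degrees: 0:4, 1:2, 2:2, 3:2, 4:4, 5:2, 6:4, 7:1, 8:3, 9:2
Odd-degree vertices: 7, 8 (2 total).
With 2 odd-degree vertices and all edges in one connected piece, an Eulerian trail exists (from 7 to 8).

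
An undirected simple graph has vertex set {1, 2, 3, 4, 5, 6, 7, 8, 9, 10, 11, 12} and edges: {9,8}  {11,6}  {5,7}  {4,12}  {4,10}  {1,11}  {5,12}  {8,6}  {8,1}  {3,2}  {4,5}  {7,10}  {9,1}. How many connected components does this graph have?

3

Component: {2, 3}
Component: {1, 6, 8, 9, 11}
Component: {4, 5, 7, 10, 12}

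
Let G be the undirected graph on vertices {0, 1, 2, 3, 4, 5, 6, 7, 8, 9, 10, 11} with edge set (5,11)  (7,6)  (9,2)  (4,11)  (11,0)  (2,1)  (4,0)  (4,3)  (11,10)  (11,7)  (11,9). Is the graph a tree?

No

|V| = 12, |E| = 11.
It is not connected, so it is not a tree.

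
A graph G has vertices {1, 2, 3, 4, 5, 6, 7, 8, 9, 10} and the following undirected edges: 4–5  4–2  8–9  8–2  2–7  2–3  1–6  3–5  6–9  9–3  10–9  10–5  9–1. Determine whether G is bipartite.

1-6-9-1 is an odd cycle (length 3), and a bipartite graph can contain only even cycles.

No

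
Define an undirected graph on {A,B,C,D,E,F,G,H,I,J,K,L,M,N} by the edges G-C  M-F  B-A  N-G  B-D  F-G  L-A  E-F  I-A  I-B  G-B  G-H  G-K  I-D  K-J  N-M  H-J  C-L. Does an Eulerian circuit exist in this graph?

No

Degrees: A:3, B:4, C:2, D:2, E:1, F:3, G:6, H:2, I:3, J:2, K:2, L:2, M:2, N:2
A, E, F, I have odd degree; an Eulerian circuit needs every degree to be even, so none exists.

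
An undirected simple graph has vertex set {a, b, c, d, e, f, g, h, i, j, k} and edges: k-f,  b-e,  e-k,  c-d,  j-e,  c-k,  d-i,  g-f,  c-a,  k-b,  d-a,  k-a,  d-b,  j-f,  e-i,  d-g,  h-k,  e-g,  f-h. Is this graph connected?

Starting from a and exploring outward reaches every vertex (a, k, c, d, f, e, h, b, i, g, j); the graph is connected.

Yes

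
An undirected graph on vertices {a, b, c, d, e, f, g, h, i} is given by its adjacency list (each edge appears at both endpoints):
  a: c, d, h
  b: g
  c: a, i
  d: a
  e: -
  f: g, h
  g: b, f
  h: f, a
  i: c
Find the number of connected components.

2

Component: {e}
Component: {a, b, c, d, f, g, h, i}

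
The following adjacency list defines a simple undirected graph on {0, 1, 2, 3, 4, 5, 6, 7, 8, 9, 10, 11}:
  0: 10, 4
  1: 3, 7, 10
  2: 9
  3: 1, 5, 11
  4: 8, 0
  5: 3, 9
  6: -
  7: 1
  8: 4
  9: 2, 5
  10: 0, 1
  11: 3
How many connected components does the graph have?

Component: {6}
Component: {0, 1, 2, 3, 4, 5, 7, 8, 9, 10, 11}

2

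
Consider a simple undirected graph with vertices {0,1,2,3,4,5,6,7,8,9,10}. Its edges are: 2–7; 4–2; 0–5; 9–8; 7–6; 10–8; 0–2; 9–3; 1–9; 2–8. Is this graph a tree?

The graph has 11 vertices and 10 edges.
Connected and |E| = |V| - 1, which characterizes a tree.

Yes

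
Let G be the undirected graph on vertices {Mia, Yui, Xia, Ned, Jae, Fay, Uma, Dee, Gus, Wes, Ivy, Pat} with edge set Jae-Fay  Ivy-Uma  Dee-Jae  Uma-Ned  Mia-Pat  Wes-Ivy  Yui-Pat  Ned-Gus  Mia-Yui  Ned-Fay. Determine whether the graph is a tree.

No

The graph has 12 vertices and 10 edges.
It is not connected, so it is not a tree.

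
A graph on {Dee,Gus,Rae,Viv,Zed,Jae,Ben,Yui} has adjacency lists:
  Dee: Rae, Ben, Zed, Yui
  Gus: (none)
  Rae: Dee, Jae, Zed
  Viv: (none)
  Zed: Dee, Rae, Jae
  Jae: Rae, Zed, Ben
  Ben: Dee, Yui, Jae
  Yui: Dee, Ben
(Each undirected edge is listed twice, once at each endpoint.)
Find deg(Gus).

Gus has no neighbors.

0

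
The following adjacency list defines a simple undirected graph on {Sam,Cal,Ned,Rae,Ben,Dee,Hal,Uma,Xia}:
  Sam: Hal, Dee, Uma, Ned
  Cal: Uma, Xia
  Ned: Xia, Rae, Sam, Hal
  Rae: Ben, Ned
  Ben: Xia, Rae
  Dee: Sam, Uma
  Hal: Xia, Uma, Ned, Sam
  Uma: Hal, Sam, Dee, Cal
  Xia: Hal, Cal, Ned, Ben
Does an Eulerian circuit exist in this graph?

Yes

Degrees: Sam:4, Cal:2, Ned:4, Rae:2, Ben:2, Dee:2, Hal:4, Uma:4, Xia:4
All degrees are even and the non-isolated vertices are connected — an Eulerian circuit exists.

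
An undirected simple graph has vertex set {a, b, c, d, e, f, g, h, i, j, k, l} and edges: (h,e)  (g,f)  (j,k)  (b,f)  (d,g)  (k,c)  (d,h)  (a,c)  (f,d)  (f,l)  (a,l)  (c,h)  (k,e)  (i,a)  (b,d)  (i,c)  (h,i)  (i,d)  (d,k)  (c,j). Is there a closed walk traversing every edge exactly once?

No

Degrees: a:3, b:2, c:5, d:6, e:2, f:4, g:2, h:4, i:4, j:2, k:4, l:2
Vertices with odd degree: a, c. An Eulerian circuit requires all degrees even.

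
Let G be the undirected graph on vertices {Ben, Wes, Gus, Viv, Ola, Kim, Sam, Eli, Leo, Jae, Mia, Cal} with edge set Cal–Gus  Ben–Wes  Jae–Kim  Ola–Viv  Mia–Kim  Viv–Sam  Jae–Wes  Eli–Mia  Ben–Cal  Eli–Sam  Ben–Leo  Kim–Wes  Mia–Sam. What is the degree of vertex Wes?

Neighbors of Wes: Ben, Kim, Jae.

3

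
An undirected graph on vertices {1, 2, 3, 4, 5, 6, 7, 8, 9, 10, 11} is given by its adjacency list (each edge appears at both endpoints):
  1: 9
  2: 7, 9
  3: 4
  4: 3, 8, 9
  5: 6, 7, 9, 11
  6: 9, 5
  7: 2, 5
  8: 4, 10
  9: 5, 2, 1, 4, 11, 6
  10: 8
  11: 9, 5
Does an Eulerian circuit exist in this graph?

No

Degrees: 1:1, 2:2, 3:1, 4:3, 5:4, 6:2, 7:2, 8:2, 9:6, 10:1, 11:2
Vertices with odd degree: 1, 3, 4, 10. An Eulerian circuit requires all degrees even.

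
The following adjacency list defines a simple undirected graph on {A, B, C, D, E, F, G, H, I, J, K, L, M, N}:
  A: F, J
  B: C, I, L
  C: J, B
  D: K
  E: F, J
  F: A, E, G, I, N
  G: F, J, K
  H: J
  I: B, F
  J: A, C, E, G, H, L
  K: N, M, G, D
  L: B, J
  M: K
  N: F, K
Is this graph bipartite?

Yes

A valid 2-coloring puts {B, F, J, K} on one side and {A, C, D, E, G, H, I, L, M, N} on the other; every edge crosses between the two sides.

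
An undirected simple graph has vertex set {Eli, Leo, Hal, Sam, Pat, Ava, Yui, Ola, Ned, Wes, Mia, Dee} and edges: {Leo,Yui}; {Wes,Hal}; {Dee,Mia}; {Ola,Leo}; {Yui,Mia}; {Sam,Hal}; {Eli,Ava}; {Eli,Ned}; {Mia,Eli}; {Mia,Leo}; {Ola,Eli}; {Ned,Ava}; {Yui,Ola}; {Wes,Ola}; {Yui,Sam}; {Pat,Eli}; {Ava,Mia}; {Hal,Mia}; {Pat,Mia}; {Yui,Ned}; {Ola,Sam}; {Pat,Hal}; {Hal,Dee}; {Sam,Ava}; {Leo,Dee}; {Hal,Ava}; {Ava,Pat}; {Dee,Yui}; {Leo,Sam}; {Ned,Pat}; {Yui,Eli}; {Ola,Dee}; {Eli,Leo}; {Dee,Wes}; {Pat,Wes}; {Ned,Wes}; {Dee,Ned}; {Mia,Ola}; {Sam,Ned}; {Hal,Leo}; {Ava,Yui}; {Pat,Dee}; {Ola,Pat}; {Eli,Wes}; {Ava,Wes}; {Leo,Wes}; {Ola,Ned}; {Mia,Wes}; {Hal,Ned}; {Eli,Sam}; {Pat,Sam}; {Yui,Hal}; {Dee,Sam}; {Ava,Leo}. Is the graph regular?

Degrees: Eli:9, Leo:9, Hal:9, Sam:9, Pat:9, Ava:9, Yui:9, Ola:9, Ned:9, Wes:9, Mia:9, Dee:9
All degrees equal 9; the graph is regular.

Yes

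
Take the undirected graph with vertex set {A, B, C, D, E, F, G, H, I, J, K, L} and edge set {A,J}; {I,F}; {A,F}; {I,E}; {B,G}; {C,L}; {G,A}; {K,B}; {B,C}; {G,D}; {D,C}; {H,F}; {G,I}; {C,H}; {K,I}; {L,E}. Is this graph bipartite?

Yes

A valid 2-coloring puts {C, E, F, G, J, K} on one side and {A, B, D, H, I, L} on the other; every edge crosses between the two sides.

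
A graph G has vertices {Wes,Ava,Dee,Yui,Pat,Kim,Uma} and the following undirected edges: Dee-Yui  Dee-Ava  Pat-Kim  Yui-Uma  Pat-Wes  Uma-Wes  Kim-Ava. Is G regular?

Degrees: Wes:2, Ava:2, Dee:2, Yui:2, Pat:2, Kim:2, Uma:2
Every vertex has degree 2, so the graph is 2-regular.

Yes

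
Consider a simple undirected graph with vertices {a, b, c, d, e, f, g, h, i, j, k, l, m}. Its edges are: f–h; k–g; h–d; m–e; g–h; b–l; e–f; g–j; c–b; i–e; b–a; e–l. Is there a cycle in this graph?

No

|V| = 13, |E| = 12, number of components = 1.
A forest on 13 vertices with 1 component has exactly 12 edges, which matches — so no cycle.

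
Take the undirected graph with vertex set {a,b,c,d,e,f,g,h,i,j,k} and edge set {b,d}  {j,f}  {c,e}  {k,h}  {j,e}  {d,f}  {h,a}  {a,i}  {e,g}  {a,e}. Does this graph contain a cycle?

No

|V| = 11, |E| = 10, number of components = 1.
A forest on 11 vertices with 1 component has exactly 10 edges, which matches — so no cycle.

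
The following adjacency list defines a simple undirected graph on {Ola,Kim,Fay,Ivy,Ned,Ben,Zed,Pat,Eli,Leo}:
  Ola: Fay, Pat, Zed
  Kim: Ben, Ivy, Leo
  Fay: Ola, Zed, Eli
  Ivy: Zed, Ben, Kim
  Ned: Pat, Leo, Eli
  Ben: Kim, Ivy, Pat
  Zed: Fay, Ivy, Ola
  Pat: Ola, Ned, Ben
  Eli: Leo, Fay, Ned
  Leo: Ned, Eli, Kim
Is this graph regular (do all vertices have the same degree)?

Degrees: Ola:3, Kim:3, Fay:3, Ivy:3, Ned:3, Ben:3, Zed:3, Pat:3, Eli:3, Leo:3
Every vertex has degree 3, so the graph is 3-regular.

Yes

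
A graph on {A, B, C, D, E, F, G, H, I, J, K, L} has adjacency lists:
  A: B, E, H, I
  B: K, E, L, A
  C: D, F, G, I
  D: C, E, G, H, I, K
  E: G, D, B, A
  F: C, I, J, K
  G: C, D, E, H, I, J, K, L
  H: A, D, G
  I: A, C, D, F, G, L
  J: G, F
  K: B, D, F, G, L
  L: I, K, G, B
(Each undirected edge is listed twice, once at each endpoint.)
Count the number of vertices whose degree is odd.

Degrees: A:4, B:4, C:4, D:6, E:4, F:4, G:8, H:3, I:6, J:2, K:5, L:4
Odd-degree vertices: H, K.

2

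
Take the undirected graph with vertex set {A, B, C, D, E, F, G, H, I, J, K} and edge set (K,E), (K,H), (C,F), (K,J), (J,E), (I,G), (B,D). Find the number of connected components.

5

Component: {A}
Component: {B, D}
Component: {C, F}
Component: {G, I}
Component: {E, H, J, K}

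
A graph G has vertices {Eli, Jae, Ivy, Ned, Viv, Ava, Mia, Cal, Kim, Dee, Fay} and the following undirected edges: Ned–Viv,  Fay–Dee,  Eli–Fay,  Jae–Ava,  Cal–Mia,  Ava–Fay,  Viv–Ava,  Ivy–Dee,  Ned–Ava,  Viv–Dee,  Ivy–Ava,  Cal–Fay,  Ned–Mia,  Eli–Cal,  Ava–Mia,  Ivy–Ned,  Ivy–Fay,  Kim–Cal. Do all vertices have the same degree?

Degrees: Eli:2, Jae:1, Ivy:4, Ned:4, Viv:3, Ava:6, Mia:3, Cal:4, Kim:1, Dee:3, Fay:5
Degrees are not all equal (e.g. deg(Jae)=1 but deg(Ava)=6); not regular.

No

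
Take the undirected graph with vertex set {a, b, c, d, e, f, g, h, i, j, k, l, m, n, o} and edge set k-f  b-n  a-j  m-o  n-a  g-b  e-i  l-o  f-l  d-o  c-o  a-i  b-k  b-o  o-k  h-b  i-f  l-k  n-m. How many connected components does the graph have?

Component: {a, b, c, d, e, f, g, h, i, j, k, l, m, n, o}

1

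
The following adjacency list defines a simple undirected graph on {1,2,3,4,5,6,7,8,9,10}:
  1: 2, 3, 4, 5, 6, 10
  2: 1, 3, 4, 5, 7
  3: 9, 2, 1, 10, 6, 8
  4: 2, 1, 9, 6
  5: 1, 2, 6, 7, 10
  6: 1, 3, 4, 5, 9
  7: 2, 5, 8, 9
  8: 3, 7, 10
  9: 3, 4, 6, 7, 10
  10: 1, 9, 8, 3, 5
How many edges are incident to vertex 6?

Neighbors of 6: 1, 3, 4, 5, 9.

5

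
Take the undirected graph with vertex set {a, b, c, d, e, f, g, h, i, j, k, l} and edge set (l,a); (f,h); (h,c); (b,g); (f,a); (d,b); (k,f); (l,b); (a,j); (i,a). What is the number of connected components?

2

Component: {e}
Component: {a, b, c, d, f, g, h, i, j, k, l}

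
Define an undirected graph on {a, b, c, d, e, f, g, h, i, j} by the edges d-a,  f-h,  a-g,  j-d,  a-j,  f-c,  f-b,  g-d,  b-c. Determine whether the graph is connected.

No

Component: {e}
Component: {i}
Component: {a, d, g, j}
Component: {b, c, f, h}
There are 4 separate components, so the graph is not connected.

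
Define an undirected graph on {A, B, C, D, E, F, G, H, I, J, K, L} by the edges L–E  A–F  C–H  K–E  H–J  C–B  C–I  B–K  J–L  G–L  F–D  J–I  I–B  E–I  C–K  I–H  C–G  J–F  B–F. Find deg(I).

Neighbors of I: B, C, E, H, J.

5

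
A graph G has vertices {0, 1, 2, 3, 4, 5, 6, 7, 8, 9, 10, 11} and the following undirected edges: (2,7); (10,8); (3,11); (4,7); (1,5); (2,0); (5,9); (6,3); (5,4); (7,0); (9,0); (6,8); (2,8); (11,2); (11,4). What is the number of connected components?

1

Component: {0, 1, 2, 3, 4, 5, 6, 7, 8, 9, 10, 11}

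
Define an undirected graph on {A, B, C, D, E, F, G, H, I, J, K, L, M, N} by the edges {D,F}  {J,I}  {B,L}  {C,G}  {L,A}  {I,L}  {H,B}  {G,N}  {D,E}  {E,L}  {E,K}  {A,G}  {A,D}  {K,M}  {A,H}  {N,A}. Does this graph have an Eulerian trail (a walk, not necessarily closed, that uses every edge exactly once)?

Degrees: A:5, B:2, C:1, D:3, E:3, F:1, G:3, H:2, I:2, J:1, K:2, L:4, M:1, N:2
Odd-degree vertices: A, C, D, E, F, G, J, M (8 total).
An Eulerian trail requires 0 or 2 odd-degree vertices; here there are 8.

No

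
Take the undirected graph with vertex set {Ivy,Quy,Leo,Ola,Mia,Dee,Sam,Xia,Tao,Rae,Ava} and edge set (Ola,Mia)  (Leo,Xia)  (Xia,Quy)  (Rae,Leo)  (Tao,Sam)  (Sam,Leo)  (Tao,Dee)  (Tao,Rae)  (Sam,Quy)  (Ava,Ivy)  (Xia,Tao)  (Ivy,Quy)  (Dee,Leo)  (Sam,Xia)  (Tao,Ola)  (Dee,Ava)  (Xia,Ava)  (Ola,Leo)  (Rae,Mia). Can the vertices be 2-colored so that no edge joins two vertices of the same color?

The cycle Xia-Sam-Leo-Xia has length 3, which is odd, so the graph is not bipartite.

No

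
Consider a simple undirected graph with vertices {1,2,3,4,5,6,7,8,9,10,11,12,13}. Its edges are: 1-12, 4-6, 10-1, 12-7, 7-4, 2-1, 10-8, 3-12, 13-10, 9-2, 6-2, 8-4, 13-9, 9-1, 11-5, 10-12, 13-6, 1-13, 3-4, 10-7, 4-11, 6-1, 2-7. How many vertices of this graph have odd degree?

4

Degrees: 1:6, 2:4, 3:2, 4:5, 5:1, 6:4, 7:4, 8:2, 9:3, 10:5, 11:2, 12:4, 13:4
Odd-degree vertices: 4, 5, 9, 10.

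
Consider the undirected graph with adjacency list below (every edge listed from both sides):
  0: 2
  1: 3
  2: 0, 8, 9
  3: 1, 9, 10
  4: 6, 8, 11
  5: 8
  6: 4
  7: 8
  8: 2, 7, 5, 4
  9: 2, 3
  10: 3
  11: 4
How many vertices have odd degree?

Degrees: 0:1, 1:1, 2:3, 3:3, 4:3, 5:1, 6:1, 7:1, 8:4, 9:2, 10:1, 11:1
Odd-degree vertices: 0, 1, 2, 3, 4, 5, 6, 7, 10, 11.

10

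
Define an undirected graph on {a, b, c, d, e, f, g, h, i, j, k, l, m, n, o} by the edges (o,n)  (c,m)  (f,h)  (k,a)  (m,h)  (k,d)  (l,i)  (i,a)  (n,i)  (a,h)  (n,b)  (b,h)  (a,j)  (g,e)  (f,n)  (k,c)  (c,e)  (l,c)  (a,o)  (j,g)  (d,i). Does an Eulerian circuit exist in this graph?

Degrees: a:5, b:2, c:4, d:2, e:2, f:2, g:2, h:4, i:4, j:2, k:3, l:2, m:2, n:4, o:2
Vertices with odd degree: a, k. An Eulerian circuit requires all degrees even.

No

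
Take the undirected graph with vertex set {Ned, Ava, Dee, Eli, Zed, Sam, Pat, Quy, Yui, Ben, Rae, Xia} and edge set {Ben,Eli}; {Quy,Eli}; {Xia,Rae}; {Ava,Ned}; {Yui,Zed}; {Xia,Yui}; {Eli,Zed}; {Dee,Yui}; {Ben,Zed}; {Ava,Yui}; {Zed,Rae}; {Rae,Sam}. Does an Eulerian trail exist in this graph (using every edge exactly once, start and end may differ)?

No

Degrees: Ned:1, Ava:2, Dee:1, Eli:3, Zed:4, Sam:1, Pat:0, Quy:1, Yui:4, Ben:2, Rae:3, Xia:2
Odd-degree vertices: Ned, Dee, Eli, Sam, Quy, Rae (6 total).
An Eulerian trail requires 0 or 2 odd-degree vertices; here there are 6.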